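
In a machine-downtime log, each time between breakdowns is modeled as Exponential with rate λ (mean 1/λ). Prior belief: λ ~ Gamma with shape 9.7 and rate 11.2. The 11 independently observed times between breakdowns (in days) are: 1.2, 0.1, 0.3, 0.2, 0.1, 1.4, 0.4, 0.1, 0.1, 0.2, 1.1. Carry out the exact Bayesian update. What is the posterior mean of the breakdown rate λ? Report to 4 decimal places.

With a Gamma(shape α, rate β) prior on the exponential rate λ, the posterior after n observations with total T = Σxᵢ is Gamma(α+n, β+T).
Sum of observations T = 5.2 days; n = 11.
Posterior: Gamma(9.7+11, 11.2+5.2) = Gamma(20.7, 16.4).
Posterior mean of λ = α/β = 20.7/16.4 = 1.2622.

1.2622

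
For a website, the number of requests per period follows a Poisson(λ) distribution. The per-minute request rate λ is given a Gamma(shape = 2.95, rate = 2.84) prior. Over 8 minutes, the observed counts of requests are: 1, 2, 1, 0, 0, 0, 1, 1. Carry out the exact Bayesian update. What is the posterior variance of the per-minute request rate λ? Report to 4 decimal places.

0.0762

With a Gamma(shape α, rate β) prior, the Poisson likelihood is conjugate: the posterior is Gamma(α + ΣXᵢ, β + n).
Sum of counts S = 6 over n = 8 minutes.
Posterior: Gamma(α+S, β+n) = Gamma(2.95+6, 2.84+8) = Gamma(8.95, 10.84).
Var = α/β² = 8.95/10.84² = 0.0762.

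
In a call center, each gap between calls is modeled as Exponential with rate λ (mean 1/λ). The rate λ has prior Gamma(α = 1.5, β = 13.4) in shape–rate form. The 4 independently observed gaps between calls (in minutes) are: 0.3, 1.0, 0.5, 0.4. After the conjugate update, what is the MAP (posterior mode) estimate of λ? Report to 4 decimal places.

With a Gamma(shape α, rate β) prior on the exponential rate λ, the posterior after n observations with total T = Σxᵢ is Gamma(α+n, β+T).
Sum of observations T = 2.2 minutes; n = 4.
Posterior: Gamma(1.5+4, 13.4+2.2) = Gamma(5.5, 15.6).
Mode = (α−1)/β = 0.2885.

0.2885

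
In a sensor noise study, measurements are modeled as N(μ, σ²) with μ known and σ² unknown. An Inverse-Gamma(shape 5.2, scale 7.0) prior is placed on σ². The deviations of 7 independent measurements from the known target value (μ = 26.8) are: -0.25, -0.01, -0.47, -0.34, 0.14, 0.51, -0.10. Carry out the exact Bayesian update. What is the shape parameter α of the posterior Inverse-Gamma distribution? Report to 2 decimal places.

8.70

With known mean μ and an Inverse-Gamma(α, β) prior on σ², the Normal likelihood is conjugate: posterior is Inv-Gamma(α + n/2, β + Σ(xᵢ−μ)²/2).
Σ(xᵢ−μ)² = (-0.25)² + (-0.01)² + (-0.47)² + (-0.34)² + (0.14)² + (0.51)² + (-0.10)² = 0.6888.
Posterior: Inv-Gamma(5.2 + 7/2, 7.0 + 0.6888/2) = Inv-Gamma(8.70, 7.34440).
Posterior α = 8.70.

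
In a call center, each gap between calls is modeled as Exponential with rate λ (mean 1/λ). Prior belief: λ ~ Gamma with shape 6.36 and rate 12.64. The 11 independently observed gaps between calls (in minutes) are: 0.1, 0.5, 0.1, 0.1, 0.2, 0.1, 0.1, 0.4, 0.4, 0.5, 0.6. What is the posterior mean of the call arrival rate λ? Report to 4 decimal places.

With a Gamma(shape α, rate β) prior on the exponential rate λ, the posterior after n observations with total T = Σxᵢ is Gamma(α+n, β+T).
Sum of observations T = 3.1 minutes; n = 11.
Posterior: Gamma(6.36+11, 12.64+3.1) = Gamma(17.36, 15.74).
Posterior mean of λ = α/β = 17.36/15.74 = 1.1029.

1.1029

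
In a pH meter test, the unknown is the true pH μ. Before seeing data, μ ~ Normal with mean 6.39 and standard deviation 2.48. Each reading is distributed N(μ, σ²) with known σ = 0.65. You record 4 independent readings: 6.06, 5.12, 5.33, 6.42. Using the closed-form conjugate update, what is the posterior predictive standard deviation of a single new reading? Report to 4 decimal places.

For Normal data with known variance σ², a Normal(μ₀, σ₀²) prior on μ is conjugate. Posterior precision = 1/σ₀² + n/σ²; posterior mean is the precision-weighted average of μ₀ and x̄.
σ₀² = 2.48² = 6.1504, σ² = 0.65² = 0.4225; σ² + n·σ₀² = 0.4225 + 4·6.1504 = 25.0241.
Posterior precision = 1/σ₀² + n/σ² = 1/6.1504 + 4/0.4225 = (σ² + n·σ₀²)/(σ₀²σ²) = 25.0241/(6.1504·0.4225); posterior variance σₙ² = σ₀²σ²/(σ² + n·σ₀²) = 6.1504·0.4225/25.0241 = 0.103842.
Predictive variance for one new observation = σₙ² + σ² = 6.1504·0.4225/25.0241 + 0.4225 = σ²·(σ₀² + 25.0241)/25.0241 = 0.4225·31.1745/25.0241 = 0.526342; SD = √(0.4225·31.1745/25.0241) = 0.7255.

0.7255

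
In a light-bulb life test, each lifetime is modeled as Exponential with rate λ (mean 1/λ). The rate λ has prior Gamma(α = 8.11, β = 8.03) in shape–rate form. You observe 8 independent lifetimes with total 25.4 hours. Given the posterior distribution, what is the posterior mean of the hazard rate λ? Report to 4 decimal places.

0.4819

With a Gamma(shape α, rate β) prior on the exponential rate λ, the posterior after n observations with total T = Σxᵢ is Gamma(α+n, β+T).
Posterior: Gamma(8.11+8, 8.03+25.4) = Gamma(16.11, 33.43).
Posterior mean of λ = α/β = 16.11/33.43 = 0.4819.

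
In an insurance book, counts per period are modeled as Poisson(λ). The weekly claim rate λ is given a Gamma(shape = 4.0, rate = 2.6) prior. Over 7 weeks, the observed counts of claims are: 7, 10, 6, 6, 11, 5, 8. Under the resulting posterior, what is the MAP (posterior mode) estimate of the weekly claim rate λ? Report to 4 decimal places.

With a Gamma(shape α, rate β) prior, the Poisson likelihood is conjugate: the posterior is Gamma(α + ΣXᵢ, β + n).
Sum of counts S = 53 over n = 7 weeks.
Posterior: Gamma(α+S, β+n) = Gamma(4.0+53, 2.6+7) = Gamma(57.0, 9.6).
Mode of Gamma(α,β) for α≥1 is (α−1)/β = 56.0/9.6 = 5.8333.

5.8333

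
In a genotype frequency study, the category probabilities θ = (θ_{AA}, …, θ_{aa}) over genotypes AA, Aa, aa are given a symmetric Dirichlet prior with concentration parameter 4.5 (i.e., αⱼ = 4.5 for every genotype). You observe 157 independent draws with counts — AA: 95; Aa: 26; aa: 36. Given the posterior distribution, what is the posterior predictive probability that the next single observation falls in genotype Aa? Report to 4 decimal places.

The Dirichlet prior is conjugate to the Multinomial likelihood: each posterior αⱼ = prior αⱼ + observed count nⱼ.
Posterior concentration: (99.5, 30.5, 40.5), total = 170.5.
P(next = Aa | data) = α_{Aa}/Σα = 0.1789.

0.1789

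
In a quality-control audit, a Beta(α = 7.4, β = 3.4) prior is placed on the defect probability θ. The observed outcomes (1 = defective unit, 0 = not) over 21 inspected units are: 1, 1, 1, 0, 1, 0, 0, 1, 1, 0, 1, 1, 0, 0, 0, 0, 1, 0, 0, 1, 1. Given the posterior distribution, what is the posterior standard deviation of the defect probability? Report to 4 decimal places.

The Beta prior is conjugate to a Binomial/Bernoulli likelihood; the update adds successes to α and failures to β.
Posterior: Beta(α+k, β+n−k) = Beta(7.4+11, 3.4+10) = Beta(18.4, 13.4).
Var = αβ/((α+β)²(α+β+1)) = 18.4·13.4/(31.8²·32.8) = 0.00743352; SD = √0.00743352 = 0.0862.

0.0862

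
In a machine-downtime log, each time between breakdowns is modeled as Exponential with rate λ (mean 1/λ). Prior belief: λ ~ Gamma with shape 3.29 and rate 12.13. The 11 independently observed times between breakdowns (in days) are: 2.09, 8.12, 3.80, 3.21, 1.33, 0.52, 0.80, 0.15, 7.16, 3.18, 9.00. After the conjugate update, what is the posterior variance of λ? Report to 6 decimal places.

With a Gamma(shape α, rate β) prior on the exponential rate λ, the posterior after n observations with total T = Σxᵢ is Gamma(α+n, β+T).
Sum of observations T = 39.36 days; n = 11.
Posterior: Gamma(3.29+11, 12.13+39.36) = Gamma(14.29, 51.49).
Var = α/β² = 0.005390.

0.005390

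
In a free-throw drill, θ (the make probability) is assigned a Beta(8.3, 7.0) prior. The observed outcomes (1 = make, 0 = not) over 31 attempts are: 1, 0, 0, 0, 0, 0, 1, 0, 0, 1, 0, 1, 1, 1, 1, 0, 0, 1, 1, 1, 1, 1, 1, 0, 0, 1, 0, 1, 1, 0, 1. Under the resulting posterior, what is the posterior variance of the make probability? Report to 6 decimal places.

0.005240

The Beta prior is conjugate to a Binomial/Bernoulli likelihood; the update adds successes to α and failures to β.
Posterior: Beta(α+k, β+n−k) = Beta(8.3+17, 7.0+14) = Beta(25.3, 21.0).
Var = αβ/((α+β)²(α+β+1)) = 25.3·21.0/(46.3²·47.3) = 0.005240.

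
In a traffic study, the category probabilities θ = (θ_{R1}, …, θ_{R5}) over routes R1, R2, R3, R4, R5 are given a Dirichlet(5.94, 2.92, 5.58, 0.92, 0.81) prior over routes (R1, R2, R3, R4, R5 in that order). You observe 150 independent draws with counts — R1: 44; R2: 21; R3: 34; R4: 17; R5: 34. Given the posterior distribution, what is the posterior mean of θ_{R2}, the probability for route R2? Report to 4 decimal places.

0.1439

The Dirichlet prior is conjugate to the Multinomial likelihood: each posterior αⱼ = prior αⱼ + observed count nⱼ.
Posterior concentration: (49.94, 23.92, 39.58, 17.92, 34.81), total = 166.17.
E[θ_{R2}|data] = α_{R2}/Σα = 23.92/166.17 = 0.1439.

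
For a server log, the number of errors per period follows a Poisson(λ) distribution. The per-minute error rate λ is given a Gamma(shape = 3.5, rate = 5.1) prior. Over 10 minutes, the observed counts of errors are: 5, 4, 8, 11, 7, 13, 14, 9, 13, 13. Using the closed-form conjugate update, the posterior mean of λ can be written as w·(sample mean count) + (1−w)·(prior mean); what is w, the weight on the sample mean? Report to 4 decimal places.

0.6623

With a Gamma(shape α, rate β) prior, the Poisson likelihood is conjugate: the posterior is Gamma(α + ΣXᵢ, β + n).
Posterior mean = (α₀+S)/(β₀+n) = [n/(β₀+n)]·(S/n) + [β₀/(β₀+n)]·(α₀/β₀), so only n and β₀ enter the weight.
Weight on data w = n/(β₀+n) = 10/(5.1+10) = 10/15.1 = 0.6623.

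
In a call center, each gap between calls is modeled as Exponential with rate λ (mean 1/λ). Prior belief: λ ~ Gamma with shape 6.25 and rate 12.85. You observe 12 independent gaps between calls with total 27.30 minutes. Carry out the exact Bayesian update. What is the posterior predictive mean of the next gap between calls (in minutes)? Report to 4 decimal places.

2.3275

With a Gamma(shape α, rate β) prior on the exponential rate λ, the posterior after n observations with total T = Σxᵢ is Gamma(α+n, β+T).
Posterior: Gamma(6.25+12, 12.85+27.30) = Gamma(18.25, 40.15).
The predictive distribution for the next observation is Lomax; its mean is β/(α−1) = 40.15/17.25 = 2.3275.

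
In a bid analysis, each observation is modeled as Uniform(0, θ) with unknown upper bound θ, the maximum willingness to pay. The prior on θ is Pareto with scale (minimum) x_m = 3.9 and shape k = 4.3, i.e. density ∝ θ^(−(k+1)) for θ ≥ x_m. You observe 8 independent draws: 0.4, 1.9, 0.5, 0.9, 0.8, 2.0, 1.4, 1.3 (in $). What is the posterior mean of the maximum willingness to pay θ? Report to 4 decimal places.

4.2451

A Pareto(scale x_m, shape k) prior on the upper bound θ of Uniform(0, θ) is conjugate: posterior is Pareto(max(x_m, max xᵢ), k + n).
Sample maximum = 2.0; prior scale x_m = 3.9 → posterior scale = max = 3.9.
Posterior shape = 4.3 + 8 = 12.3.
E[θ|data] = k·x_m/(k−1) = 12.3·3.9/11.3 = 4.2451.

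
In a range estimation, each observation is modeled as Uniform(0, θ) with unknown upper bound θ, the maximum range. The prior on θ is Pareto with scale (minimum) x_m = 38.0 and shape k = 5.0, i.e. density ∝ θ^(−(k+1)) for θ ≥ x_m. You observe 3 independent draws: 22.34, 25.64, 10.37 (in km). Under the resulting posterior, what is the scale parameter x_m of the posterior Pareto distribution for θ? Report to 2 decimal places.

38.00

A Pareto(scale x_m, shape k) prior on the upper bound θ of Uniform(0, θ) is conjugate: posterior is Pareto(max(x_m, max xᵢ), k + n).
Sample maximum = 25.64; prior scale x_m = 38.0 → posterior scale = max = 38.00.
Posterior shape = 5.0 + 3 = 8.0.
Posterior scale x_m = 38.00.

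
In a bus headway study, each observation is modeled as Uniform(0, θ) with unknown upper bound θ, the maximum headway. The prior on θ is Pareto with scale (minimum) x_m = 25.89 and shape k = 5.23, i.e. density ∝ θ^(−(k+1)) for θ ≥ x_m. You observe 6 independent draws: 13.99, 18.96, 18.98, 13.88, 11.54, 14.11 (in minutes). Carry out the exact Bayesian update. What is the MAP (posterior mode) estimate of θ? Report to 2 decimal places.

A Pareto(scale x_m, shape k) prior on the upper bound θ of Uniform(0, θ) is conjugate: posterior is Pareto(max(x_m, max xᵢ), k + n).
Sample maximum = 18.98; prior scale x_m = 25.89 → posterior scale = max = 25.89.
Posterior shape = 5.23 + 6 = 11.23.
The Pareto density is decreasing on [x_m, ∞), so the mode is x_m = 25.89.

25.89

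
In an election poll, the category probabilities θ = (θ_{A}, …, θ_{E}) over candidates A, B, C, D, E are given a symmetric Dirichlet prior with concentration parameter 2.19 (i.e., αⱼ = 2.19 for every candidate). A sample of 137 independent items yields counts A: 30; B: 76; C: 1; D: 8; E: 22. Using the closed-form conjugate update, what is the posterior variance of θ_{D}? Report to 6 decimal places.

0.000431

The Dirichlet prior is conjugate to the Multinomial likelihood: each posterior αⱼ = prior αⱼ + observed count nⱼ.
Posterior concentration: (32.19, 78.19, 3.19, 10.19, 24.19), total = 147.95.
Var[θ_j] = α_j(Σα−α_j)/((Σα)²(Σα+1)) = 10.19·137.76/(147.95²·148.95) = 0.000431.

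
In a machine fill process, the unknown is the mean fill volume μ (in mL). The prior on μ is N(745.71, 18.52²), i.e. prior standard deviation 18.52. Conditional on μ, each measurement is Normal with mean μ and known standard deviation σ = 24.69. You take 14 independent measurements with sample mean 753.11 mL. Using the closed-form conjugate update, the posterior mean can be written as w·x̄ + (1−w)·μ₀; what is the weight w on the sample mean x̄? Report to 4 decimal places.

0.8874

For Normal data with known variance σ², a Normal(μ₀, σ₀²) prior on μ is conjugate. Posterior precision = 1/σ₀² + n/σ²; posterior mean is the precision-weighted average of μ₀ and x̄.
σ₀² = 18.52² = 342.9904, σ² = 24.69² = 609.5961. Prior precision 1/σ₀² = 1/342.9904; data precision n/σ² = 14/609.5961.
w = (n/σ²)/(1/σ₀² + n/σ²) = n·σ₀²/(σ² + n·σ₀²) = 14·342.9904/(609.5961 + 14·342.9904) = 4801.8656/5411.4617 = 0.8874.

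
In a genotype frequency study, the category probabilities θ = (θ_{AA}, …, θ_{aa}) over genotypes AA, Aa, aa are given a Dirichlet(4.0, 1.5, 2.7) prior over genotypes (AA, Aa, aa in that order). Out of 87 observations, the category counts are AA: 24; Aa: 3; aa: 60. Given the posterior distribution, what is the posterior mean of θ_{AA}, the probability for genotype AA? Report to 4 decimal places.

0.2941

The Dirichlet prior is conjugate to the Multinomial likelihood: each posterior αⱼ = prior αⱼ + observed count nⱼ.
Posterior concentration: (28.0, 4.5, 62.7), total = 95.2.
E[θ_{AA}|data] = α_{AA}/Σα = 28.0/95.2 = 0.2941.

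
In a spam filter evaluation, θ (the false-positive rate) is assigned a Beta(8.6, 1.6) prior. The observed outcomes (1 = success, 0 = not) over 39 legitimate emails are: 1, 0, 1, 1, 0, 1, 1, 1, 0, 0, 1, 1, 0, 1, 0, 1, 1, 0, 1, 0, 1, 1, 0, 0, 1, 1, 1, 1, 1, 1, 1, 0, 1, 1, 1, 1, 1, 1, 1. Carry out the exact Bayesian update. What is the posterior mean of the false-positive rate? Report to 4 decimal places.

0.7439

The Beta prior is conjugate to a Binomial/Bernoulli likelihood; the update adds successes to α and failures to β.
Posterior: Beta(α+k, β+n−k) = Beta(8.6+28, 1.6+11) = Beta(36.6, 12.6).
Posterior mean = α/(α+β) = 36.6/49.2 = 0.7439.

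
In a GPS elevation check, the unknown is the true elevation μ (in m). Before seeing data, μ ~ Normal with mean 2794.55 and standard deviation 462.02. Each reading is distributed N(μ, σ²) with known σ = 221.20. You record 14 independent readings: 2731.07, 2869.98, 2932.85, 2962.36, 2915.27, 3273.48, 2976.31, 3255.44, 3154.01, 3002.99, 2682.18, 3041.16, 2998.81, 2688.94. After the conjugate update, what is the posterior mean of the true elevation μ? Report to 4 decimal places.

2960.4867

For Normal data with known variance σ², a Normal(μ₀, σ₀²) prior on μ is conjugate. Posterior precision = 1/σ₀² + n/σ²; posterior mean is the precision-weighted average of μ₀ and x̄.
Σxᵢ = 2731.07 + 2869.98 + 2932.85 + 2962.36 + 2915.27 + 3273.48 + 2976.31 + 3255.44 + 3154.01 + 3002.99 + 2682.18 + 3041.16 + 2998.81 + 2688.94 = 41484.85, so n·x̄ = 41484.85.
σ₀² = 462.02² = 213462.4804, σ² = 221.20² = 48929.44; σ² + n·σ₀² = 48929.44 + 14·213462.4804 = 3037404.1656.
Posterior mean = (μ₀/σ₀² + n·x̄/σ²)/(1/σ₀² + n/σ²) = (σ²·μ₀ + σ₀²·n·x̄)/(σ² + n·σ₀²) = (48929.44·2794.55 + 213462.4804·41484.85)/3037404.1656 = 8992194746.57394/3037404.1656 = 2960.4867.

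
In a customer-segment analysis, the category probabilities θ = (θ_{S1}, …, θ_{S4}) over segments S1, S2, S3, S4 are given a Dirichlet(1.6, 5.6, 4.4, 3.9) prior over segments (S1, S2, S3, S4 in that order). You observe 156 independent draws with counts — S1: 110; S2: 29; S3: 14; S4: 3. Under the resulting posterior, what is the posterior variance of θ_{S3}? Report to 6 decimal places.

0.000555

The Dirichlet prior is conjugate to the Multinomial likelihood: each posterior αⱼ = prior αⱼ + observed count nⱼ.
Posterior concentration: (111.6, 34.6, 18.4, 6.9), total = 171.5.
Var[θ_j] = α_j(Σα−α_j)/((Σα)²(Σα+1)) = 18.4·153.1/(171.5²·172.5) = 0.000555.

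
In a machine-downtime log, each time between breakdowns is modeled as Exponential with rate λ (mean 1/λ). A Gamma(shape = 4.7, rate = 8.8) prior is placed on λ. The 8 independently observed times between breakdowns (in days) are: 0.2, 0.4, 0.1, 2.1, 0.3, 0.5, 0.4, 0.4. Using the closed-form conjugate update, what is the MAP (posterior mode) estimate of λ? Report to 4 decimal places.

0.8864

With a Gamma(shape α, rate β) prior on the exponential rate λ, the posterior after n observations with total T = Σxᵢ is Gamma(α+n, β+T).
Sum of observations T = 4.4 days; n = 8.
Posterior: Gamma(4.7+8, 8.8+4.4) = Gamma(12.7, 13.2).
Mode = (α−1)/β = 0.8864.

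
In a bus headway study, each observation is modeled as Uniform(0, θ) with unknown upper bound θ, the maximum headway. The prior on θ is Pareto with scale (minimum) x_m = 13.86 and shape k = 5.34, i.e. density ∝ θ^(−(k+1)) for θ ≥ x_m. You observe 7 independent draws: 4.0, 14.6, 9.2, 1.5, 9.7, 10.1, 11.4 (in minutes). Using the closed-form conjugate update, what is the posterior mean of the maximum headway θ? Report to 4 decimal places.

A Pareto(scale x_m, shape k) prior on the upper bound θ of Uniform(0, θ) is conjugate: posterior is Pareto(max(x_m, max xᵢ), k + n).
Sample maximum = 14.6; prior scale x_m = 13.86 → posterior scale = max = 14.60.
Posterior shape = 5.34 + 7 = 12.34.
E[θ|data] = k·x_m/(k−1) = 12.34·14.60/11.34 = 15.8875.

15.8875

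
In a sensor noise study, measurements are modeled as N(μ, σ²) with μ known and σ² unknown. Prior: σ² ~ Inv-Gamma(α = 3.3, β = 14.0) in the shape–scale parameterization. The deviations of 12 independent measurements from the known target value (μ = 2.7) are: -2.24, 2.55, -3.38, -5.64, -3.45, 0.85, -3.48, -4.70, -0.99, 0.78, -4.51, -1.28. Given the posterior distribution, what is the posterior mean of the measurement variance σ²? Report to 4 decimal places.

With known mean μ and an Inverse-Gamma(α, β) prior on σ², the Normal likelihood is conjugate: posterior is Inv-Gamma(α + n/2, β + Σ(xᵢ−μ)²/2).
Σ(xᵢ−μ)² = (-2.24)² + (2.55)² + (-3.38)² + (-5.64)² + (-3.45)² + (0.85)² + (-3.48)² + (-4.70)² + (-0.99)² + (0.78)² + (-4.51)² + (-1.28)² = 125.1465.
Posterior: Inv-Gamma(3.3 + 12/2, 14.0 + 125.1465/2) = Inv-Gamma(9.30, 76.57325).
E[σ²|data] = β/(α−1) = 76.57325/8.30 = 9.2257.

9.2257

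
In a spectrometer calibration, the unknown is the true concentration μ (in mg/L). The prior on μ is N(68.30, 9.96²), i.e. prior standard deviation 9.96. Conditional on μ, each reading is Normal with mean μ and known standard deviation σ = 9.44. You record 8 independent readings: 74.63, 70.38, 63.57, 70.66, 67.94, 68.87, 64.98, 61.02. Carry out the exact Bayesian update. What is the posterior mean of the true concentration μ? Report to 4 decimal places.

67.8111

For Normal data with known variance σ², a Normal(μ₀, σ₀²) prior on μ is conjugate. Posterior precision = 1/σ₀² + n/σ²; posterior mean is the precision-weighted average of μ₀ and x̄.
Σxᵢ = 74.63 + 70.38 + 63.57 + 70.66 + 67.94 + 68.87 + 64.98 + 61.02 = 542.05, so n·x̄ = 542.05.
σ₀² = 9.96² = 99.2016, σ² = 9.44² = 89.1136; σ² + n·σ₀² = 89.1136 + 8·99.2016 = 882.7264.
Posterior mean = (μ₀/σ₀² + n·x̄/σ²)/(1/σ₀² + n/σ²) = (σ²·μ₀ + σ₀²·n·x̄)/(σ² + n·σ₀²) = (89.1136·68.30 + 99.2016·542.05)/882.7264 = 59858.68616/882.7264 = 67.8111.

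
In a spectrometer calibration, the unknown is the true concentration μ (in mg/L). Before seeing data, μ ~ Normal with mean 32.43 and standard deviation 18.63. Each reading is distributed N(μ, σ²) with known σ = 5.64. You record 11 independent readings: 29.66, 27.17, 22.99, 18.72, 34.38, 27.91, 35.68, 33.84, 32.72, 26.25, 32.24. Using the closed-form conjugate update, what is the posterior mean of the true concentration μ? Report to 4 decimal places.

29.2591

For Normal data with known variance σ², a Normal(μ₀, σ₀²) prior on μ is conjugate. Posterior precision = 1/σ₀² + n/σ²; posterior mean is the precision-weighted average of μ₀ and x̄.
Σxᵢ = 29.66 + 27.17 + 22.99 + 18.72 + 34.38 + 27.91 + 35.68 + 33.84 + 32.72 + 26.25 + 32.24 = 321.56, so n·x̄ = 321.56.
σ₀² = 18.63² = 347.0769, σ² = 5.64² = 31.8096; σ² + n·σ₀² = 31.8096 + 11·347.0769 = 3849.6555.
Posterior mean = (μ₀/σ₀² + n·x̄/σ²)/(1/σ₀² + n/σ²) = (σ²·μ₀ + σ₀²·n·x̄)/(σ² + n·σ₀²) = (31.8096·32.43 + 347.0769·321.56)/3849.6555 = 112637.633292/3849.6555 = 29.2591.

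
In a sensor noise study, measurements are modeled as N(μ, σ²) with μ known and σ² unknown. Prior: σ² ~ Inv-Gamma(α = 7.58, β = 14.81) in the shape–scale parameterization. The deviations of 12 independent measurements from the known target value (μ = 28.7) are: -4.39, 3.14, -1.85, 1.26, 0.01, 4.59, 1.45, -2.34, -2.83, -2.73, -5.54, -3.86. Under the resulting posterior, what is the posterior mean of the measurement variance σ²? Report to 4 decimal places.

6.0994

With known mean μ and an Inverse-Gamma(α, β) prior on σ², the Normal likelihood is conjugate: posterior is Inv-Gamma(α + n/2, β + Σ(xᵢ−μ)²/2).
Σ(xᵢ−μ)² = (-4.39)² + (3.14)² + (-1.85)² + (1.26)² + (0.01)² + (4.59)² + (1.45)² + (-2.34)² + (-2.83)² + (-2.73)² + (-5.54)² + (-3.86)² = 123.8411.
Posterior: Inv-Gamma(7.58 + 12/2, 14.81 + 123.8411/2) = Inv-Gamma(13.58, 76.73055).
E[σ²|data] = β/(α−1) = 76.73055/12.58 = 6.0994.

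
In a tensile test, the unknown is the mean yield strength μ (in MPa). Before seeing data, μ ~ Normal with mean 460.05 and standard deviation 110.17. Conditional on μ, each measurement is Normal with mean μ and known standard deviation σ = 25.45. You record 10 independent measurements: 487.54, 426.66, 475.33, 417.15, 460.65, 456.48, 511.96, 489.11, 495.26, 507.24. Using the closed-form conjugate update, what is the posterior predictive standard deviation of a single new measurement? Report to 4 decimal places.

26.6857

For Normal data with known variance σ², a Normal(μ₀, σ₀²) prior on μ is conjugate. Posterior precision = 1/σ₀² + n/σ²; posterior mean is the precision-weighted average of μ₀ and x̄.
σ₀² = 110.17² = 12137.4289, σ² = 25.45² = 647.7025; σ² + n·σ₀² = 647.7025 + 10·12137.4289 = 122021.9915.
Posterior precision = 1/σ₀² + n/σ² = 1/12137.4289 + 10/647.7025 = (σ² + n·σ₀²)/(σ₀²σ²) = 122021.9915/(12137.4289·647.7025); posterior variance σₙ² = σ₀²σ²/(σ² + n·σ₀²) = 12137.4289·647.7025/122021.9915 = 64.426444.
Predictive variance for one new observation = σₙ² + σ² = 12137.4289·647.7025/122021.9915 + 647.7025 = σ²·(σ₀² + 122021.9915)/122021.9915 = 647.7025·134159.4204/122021.9915 = 712.128944; SD = √(647.7025·134159.4204/122021.9915) = 26.6857.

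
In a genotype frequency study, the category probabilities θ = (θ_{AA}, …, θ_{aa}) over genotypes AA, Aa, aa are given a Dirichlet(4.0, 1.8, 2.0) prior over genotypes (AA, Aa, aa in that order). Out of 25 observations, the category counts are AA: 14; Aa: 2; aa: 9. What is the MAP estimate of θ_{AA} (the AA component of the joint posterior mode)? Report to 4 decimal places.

The Dirichlet prior is conjugate to the Multinomial likelihood: each posterior αⱼ = prior αⱼ + observed count nⱼ.
Posterior concentration: (18.0, 3.8, 11.0), total = 32.8.
Joint mode component: (α_{AA}−1)/(Σα−K) = 17.0/29.8 = 0.5705.

0.5705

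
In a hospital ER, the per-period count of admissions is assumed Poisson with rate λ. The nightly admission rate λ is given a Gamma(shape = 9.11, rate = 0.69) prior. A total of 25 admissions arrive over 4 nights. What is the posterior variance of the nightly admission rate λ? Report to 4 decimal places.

With a Gamma(shape α, rate β) prior, the Poisson likelihood is conjugate: the posterior is Gamma(α + ΣXᵢ, β + n).
Posterior: Gamma(α+S, β+n) = Gamma(9.11+25, 0.69+4) = Gamma(34.11, 4.69).
Var = α/β² = 34.11/4.69² = 1.5507.

1.5507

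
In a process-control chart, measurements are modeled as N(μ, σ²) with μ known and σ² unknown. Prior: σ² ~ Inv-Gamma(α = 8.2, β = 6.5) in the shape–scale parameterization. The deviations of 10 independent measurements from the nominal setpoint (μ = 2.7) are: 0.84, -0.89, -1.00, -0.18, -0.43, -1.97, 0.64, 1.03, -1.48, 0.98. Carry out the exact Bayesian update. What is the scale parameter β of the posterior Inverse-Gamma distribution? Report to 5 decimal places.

With known mean μ and an Inverse-Gamma(α, β) prior on σ², the Normal likelihood is conjugate: posterior is Inv-Gamma(α + n/2, β + Σ(xᵢ−μ)²/2).
Σ(xᵢ−μ)² = (0.84)² + (-0.89)² + (-1.00)² + (-0.18)² + (-0.43)² + (-1.97)² + (0.64)² + (1.03)² + (-1.48)² + (0.98)² = 11.2172.
Posterior: Inv-Gamma(8.2 + 10/2, 6.5 + 11.2172/2) = Inv-Gamma(13.20, 12.10860).
Posterior β = 12.10860.

12.10860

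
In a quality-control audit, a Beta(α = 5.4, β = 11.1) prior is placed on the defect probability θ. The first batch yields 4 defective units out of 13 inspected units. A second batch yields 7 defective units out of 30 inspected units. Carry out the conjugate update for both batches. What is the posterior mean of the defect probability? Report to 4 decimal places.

0.2756

The Beta prior is conjugate to a Binomial/Bernoulli likelihood; the update adds successes to α and failures to β.
After batch 1: Beta(5.4+4, 11.1+9) = Beta(9.4, 20.1).
After batch 2: Beta(9.4+7, 20.1+23) = Beta(16.4, 43.1).
Posterior mean = α/(α+β) = 16.4/59.5 = 0.2756.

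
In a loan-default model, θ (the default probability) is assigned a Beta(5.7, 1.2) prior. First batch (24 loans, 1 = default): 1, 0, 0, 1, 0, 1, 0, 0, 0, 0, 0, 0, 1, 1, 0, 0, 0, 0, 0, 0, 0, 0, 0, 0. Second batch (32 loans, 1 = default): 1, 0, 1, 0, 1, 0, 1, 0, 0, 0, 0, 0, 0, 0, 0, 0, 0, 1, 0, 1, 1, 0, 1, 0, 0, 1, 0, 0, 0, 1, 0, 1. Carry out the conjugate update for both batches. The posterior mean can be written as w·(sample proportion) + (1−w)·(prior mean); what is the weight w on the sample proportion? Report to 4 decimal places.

0.8903

The Beta prior is conjugate to a Binomial/Bernoulli likelihood; the update adds successes to α and failures to β.
Total number of loans: n = 24 + 32 = 56.
Posterior mean = (α₀+k)/(α₀+β₀+n) = [n/(α₀+β₀+n)]·(k/n) + [(α₀+β₀)/(α₀+β₀+n)]·α₀/(α₀+β₀), so only n and the prior enter the weight.
The weight on the data is w = n/(α₀+β₀+n) = 56/(5.7+1.2+56) = 56/62.9 = 0.8903.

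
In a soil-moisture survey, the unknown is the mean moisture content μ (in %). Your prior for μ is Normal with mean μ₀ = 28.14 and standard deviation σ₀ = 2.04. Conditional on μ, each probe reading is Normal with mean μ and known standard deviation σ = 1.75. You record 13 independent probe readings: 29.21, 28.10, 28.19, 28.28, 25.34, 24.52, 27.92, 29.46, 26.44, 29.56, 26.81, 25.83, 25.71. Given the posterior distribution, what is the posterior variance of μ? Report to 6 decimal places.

0.222956

For Normal data with known variance σ², a Normal(μ₀, σ₀²) prior on μ is conjugate. Posterior precision = 1/σ₀² + n/σ²; posterior mean is the precision-weighted average of μ₀ and x̄.
σ₀² = 2.04² = 4.1616, σ² = 1.75² = 3.0625; σ² + n·σ₀² = 3.0625 + 13·4.1616 = 57.1633.
Posterior precision = 1/σ₀² + n/σ² = 1/4.1616 + 13/3.0625 = (σ² + n·σ₀²)/(σ₀²σ²) = 57.1633/(4.1616·3.0625); posterior variance σₙ² = σ₀²σ²/(σ² + n·σ₀²) = 4.1616·3.0625/57.1633 = 0.222956.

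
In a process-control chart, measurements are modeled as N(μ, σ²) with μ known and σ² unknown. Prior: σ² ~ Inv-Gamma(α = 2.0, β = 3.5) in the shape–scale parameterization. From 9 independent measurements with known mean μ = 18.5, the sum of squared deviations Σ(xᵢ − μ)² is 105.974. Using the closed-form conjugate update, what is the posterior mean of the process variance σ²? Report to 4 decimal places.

With known mean μ and an Inverse-Gamma(α, β) prior on σ², the Normal likelihood is conjugate: posterior is Inv-Gamma(α + n/2, β + Σ(xᵢ−μ)²/2).
Posterior: Inv-Gamma(2.0 + 9/2, 3.5 + 105.974/2) = Inv-Gamma(6.50, 56.4870).
E[σ²|data] = β/(α−1) = 56.4870/5.50 = 10.2704.

10.2704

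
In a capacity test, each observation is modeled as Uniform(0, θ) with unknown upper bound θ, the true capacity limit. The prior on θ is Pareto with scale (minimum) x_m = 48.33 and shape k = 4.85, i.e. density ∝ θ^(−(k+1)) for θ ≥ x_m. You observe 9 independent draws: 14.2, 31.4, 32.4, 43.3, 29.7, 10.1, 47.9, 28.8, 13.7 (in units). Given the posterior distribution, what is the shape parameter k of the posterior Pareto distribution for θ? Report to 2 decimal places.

A Pareto(scale x_m, shape k) prior on the upper bound θ of Uniform(0, θ) is conjugate: posterior is Pareto(max(x_m, max xᵢ), k + n).
Sample maximum = 47.9; prior scale x_m = 48.33 → posterior scale = max = 48.33.
Posterior shape = 4.85 + 9 = 13.85.
Posterior shape k = 13.85.

13.85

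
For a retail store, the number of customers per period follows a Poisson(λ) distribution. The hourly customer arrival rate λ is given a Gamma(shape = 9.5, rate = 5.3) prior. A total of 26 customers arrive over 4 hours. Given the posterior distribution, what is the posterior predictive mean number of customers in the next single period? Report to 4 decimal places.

3.8172

With a Gamma(shape α, rate β) prior, the Poisson likelihood is conjugate: the posterior is Gamma(α + ΣXᵢ, β + n).
Posterior: Gamma(α+S, β+n) = Gamma(9.5+26, 5.3+4) = Gamma(35.5, 9.3).
The predictive distribution for one future period is NegBinom with mean α/β = 3.8172.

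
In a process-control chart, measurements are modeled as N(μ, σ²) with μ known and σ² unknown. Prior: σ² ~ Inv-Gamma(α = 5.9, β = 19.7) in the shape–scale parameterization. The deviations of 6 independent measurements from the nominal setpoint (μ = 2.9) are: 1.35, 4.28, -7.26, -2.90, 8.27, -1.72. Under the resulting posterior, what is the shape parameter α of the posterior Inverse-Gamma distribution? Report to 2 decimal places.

8.90

With known mean μ and an Inverse-Gamma(α, β) prior on σ², the Normal likelihood is conjugate: posterior is Inv-Gamma(α + n/2, β + Σ(xᵢ−μ)²/2).
Σ(xᵢ−μ)² = (1.35)² + (4.28)² + (-7.26)² + (-2.90)² + (8.27)² + (-1.72)² = 152.6098.
Posterior: Inv-Gamma(5.9 + 6/2, 19.7 + 152.6098/2) = Inv-Gamma(8.90, 96.00490).
Posterior α = 8.90.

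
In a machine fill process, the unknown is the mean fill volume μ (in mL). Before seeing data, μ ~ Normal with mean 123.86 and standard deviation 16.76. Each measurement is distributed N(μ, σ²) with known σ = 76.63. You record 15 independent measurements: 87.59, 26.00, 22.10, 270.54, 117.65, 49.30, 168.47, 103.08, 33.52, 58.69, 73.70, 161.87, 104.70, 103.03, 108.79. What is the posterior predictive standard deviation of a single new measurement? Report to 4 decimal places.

For Normal data with known variance σ², a Normal(μ₀, σ₀²) prior on μ is conjugate. Posterior precision = 1/σ₀² + n/σ²; posterior mean is the precision-weighted average of μ₀ and x̄.
σ₀² = 16.76² = 280.8976, σ² = 76.63² = 5872.1569; σ² + n·σ₀² = 5872.1569 + 15·280.8976 = 10085.6209.
Posterior precision = 1/σ₀² + n/σ² = 1/280.8976 + 15/5872.1569 = (σ² + n·σ₀²)/(σ₀²σ²) = 10085.6209/(280.8976·5872.1569); posterior variance σₙ² = σ₀²σ²/(σ² + n·σ₀²) = 280.8976·5872.1569/10085.6209 = 163.547172.
Predictive variance for one new observation = σₙ² + σ² = 280.8976·5872.1569/10085.6209 + 5872.1569 = σ²·(σ₀² + 10085.6209)/10085.6209 = 5872.1569·10366.5185/10085.6209 = 6035.704072; SD = √(5872.1569·10366.5185/10085.6209) = 77.6898.

77.6898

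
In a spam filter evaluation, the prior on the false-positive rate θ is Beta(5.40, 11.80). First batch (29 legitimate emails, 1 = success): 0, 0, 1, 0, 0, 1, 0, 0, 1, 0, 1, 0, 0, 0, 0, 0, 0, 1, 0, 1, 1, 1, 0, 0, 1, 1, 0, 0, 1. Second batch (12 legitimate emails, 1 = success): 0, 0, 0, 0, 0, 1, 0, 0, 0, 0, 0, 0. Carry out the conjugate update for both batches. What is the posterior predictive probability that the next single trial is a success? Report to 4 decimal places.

The Beta prior is conjugate to a Binomial/Bernoulli likelihood; the update adds successes to α and failures to β.
After batch 1: Beta(5.40+11, 11.80+18) = Beta(16.40, 29.80).
After batch 2: Beta(16.40+1, 29.80+11) = Beta(17.40, 40.80).
For a single future Bernoulli trial, P(success | data) = α/(α+β) = 0.2990.

0.2990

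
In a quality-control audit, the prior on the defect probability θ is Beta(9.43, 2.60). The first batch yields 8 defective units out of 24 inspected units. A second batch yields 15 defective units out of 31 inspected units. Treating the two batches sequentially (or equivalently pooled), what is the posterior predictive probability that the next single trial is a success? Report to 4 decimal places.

0.4838

The Beta prior is conjugate to a Binomial/Bernoulli likelihood; the update adds successes to α and failures to β.
After batch 1: Beta(9.43+8, 2.60+16) = Beta(17.43, 18.60).
After batch 2: Beta(17.43+15, 18.60+16) = Beta(32.43, 34.60).
For a single future Bernoulli trial, P(success | data) = α/(α+β) = 0.4838.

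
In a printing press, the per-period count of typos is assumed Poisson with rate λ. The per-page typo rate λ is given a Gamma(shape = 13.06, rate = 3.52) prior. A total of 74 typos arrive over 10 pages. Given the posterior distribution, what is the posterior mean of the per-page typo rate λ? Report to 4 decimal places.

6.4393

With a Gamma(shape α, rate β) prior, the Poisson likelihood is conjugate: the posterior is Gamma(α + ΣXᵢ, β + n).
Posterior: Gamma(α+S, β+n) = Gamma(13.06+74, 3.52+10) = Gamma(87.06, 13.52).
Posterior mean = α/β = 87.06/13.52 = 6.4393.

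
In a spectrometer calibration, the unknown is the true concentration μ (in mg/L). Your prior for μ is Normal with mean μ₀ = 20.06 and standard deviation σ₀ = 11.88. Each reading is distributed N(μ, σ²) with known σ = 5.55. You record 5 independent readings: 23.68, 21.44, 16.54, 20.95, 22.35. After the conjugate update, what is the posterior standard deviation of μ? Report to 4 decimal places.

2.4296

For Normal data with known variance σ², a Normal(μ₀, σ₀²) prior on μ is conjugate. Posterior precision = 1/σ₀² + n/σ²; posterior mean is the precision-weighted average of μ₀ and x̄.
σ₀² = 11.88² = 141.1344, σ² = 5.55² = 30.8025; σ² + n·σ₀² = 30.8025 + 5·141.1344 = 736.4745.
Posterior precision = 1/σ₀² + n/σ² = 1/141.1344 + 5/30.8025 = (σ² + n·σ₀²)/(σ₀²σ²) = 736.4745/(141.1344·30.8025); posterior variance σₙ² = σ₀²σ²/(σ² + n·σ₀²) = 141.1344·30.8025/736.4745 = 5.902842.
Posterior SD = √σₙ² = √(141.1344·30.8025/736.4745) = 2.4296.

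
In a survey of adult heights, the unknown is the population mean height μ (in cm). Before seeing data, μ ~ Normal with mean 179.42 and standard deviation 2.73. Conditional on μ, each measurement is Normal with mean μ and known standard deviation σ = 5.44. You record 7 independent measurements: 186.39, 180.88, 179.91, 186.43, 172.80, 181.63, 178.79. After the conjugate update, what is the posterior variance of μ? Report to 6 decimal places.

2.697500

For Normal data with known variance σ², a Normal(μ₀, σ₀²) prior on μ is conjugate. Posterior precision = 1/σ₀² + n/σ²; posterior mean is the precision-weighted average of μ₀ and x̄.
σ₀² = 2.73² = 7.4529, σ² = 5.44² = 29.5936; σ² + n·σ₀² = 29.5936 + 7·7.4529 = 81.7639.
Posterior precision = 1/σ₀² + n/σ² = 1/7.4529 + 7/29.5936 = (σ² + n·σ₀²)/(σ₀²σ²) = 81.7639/(7.4529·29.5936); posterior variance σₙ² = σ₀²σ²/(σ² + n·σ₀²) = 7.4529·29.5936/81.7639 = 2.697500.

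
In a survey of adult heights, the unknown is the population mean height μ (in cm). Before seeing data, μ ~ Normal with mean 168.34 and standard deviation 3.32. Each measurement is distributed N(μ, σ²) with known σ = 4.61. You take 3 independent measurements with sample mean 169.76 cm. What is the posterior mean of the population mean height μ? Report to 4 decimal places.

For Normal data with known variance σ², a Normal(μ₀, σ₀²) prior on μ is conjugate. Posterior precision = 1/σ₀² + n/σ²; posterior mean is the precision-weighted average of μ₀ and x̄.
n·x̄ = 3·169.76 = 509.28.
σ₀² = 3.32² = 11.0224, σ² = 4.61² = 21.2521; σ² + n·σ₀² = 21.2521 + 3·11.0224 = 54.3193.
Posterior mean = (μ₀/σ₀² + n·x̄/σ²)/(1/σ₀² + n/σ²) = (σ²·μ₀ + σ₀²·n·x̄)/(σ² + n·σ₀²) = (21.2521·168.34 + 11.0224·509.28)/54.3193 = 9191.066386/54.3193 = 169.2044.

169.2044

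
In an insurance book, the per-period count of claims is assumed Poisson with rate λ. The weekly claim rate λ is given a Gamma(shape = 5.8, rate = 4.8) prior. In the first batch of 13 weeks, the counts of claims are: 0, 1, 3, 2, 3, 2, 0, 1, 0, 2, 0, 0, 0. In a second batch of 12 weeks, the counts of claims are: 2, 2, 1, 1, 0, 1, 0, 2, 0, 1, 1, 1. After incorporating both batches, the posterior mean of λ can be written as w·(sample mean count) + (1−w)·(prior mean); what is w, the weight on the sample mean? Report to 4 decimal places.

0.8389

With a Gamma(shape α, rate β) prior, the Poisson likelihood is conjugate: the posterior is Gamma(α + ΣXᵢ, β + n).
Total number of weeks: n = 13 + 12 = 25.
Posterior mean = (α₀+S)/(β₀+n) = [n/(β₀+n)]·(S/n) + [β₀/(β₀+n)]·(α₀/β₀), so only n and β₀ enter the weight.
Weight on data w = n/(β₀+n) = 25/(4.8+25) = 25/29.8 = 0.8389.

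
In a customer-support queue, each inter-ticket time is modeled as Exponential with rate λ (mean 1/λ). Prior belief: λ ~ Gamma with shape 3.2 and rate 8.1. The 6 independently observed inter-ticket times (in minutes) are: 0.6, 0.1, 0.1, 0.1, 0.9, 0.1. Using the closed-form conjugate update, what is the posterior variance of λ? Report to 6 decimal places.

With a Gamma(shape α, rate β) prior on the exponential rate λ, the posterior after n observations with total T = Σxᵢ is Gamma(α+n, β+T).
Sum of observations T = 1.9 minutes; n = 6.
Posterior: Gamma(3.2+6, 8.1+1.9) = Gamma(9.2, 10.0).
Var = α/β² = 0.092000.

0.092000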